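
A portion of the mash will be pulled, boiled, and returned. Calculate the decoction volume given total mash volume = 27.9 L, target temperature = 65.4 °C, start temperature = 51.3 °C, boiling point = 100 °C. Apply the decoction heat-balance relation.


V_dec = V_total·(T_target − T_start)/(T_boil − T_start)
V_dec = 27.9·(65.4 − 51.3)/(100 − 51.3)

8.0778 L


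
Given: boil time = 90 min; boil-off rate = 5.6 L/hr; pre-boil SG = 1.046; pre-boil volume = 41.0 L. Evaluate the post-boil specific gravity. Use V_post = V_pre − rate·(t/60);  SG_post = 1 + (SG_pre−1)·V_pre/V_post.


V_post = 41.0 − 5.6·(90/60) = 32.6000
SG_post = 1 + (1.046 − 1)·41.0/32.6000

1.0579


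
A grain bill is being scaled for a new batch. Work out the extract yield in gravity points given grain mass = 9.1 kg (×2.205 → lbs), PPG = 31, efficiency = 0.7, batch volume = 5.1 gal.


points = lbs × PPG × eff / vol
lbs = 9.1 × 2.205 = 20.0655
points = 20.0655 × 31 × 0.7 / 5.1

85.3767 points


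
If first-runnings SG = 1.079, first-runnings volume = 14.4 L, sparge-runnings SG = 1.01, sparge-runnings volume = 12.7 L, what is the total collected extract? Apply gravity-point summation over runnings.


total = Σ (SG_i − 1)·1000·V_i
first = (1.079 − 1)·1000·14.4 = 1137.6000
sparge = (1.01 − 1)·1000·12.7 = 127.0000
total = 1137.6000 + 127.0000

1264.6000 gravity·L


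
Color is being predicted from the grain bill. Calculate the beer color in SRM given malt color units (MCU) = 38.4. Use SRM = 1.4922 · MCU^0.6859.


SRM = 1.4922 · 38.4^0.6859

18.2188 SRM


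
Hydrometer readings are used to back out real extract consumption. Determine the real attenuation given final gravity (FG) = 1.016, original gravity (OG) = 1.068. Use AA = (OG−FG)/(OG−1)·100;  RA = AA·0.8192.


AA = (1.068 − 1.016)/(1.068 − 1)·100 = 76.4706
RA = 76.4706·0.8192

62.6447 %


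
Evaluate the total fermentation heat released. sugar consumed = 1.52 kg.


Q = m_sugar · 590 kJ/kg
Q = 1.52 · 590

896.8000 kJ


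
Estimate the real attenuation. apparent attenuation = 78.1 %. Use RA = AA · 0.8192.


RA = 78.1 · 0.8192

63.9795 %


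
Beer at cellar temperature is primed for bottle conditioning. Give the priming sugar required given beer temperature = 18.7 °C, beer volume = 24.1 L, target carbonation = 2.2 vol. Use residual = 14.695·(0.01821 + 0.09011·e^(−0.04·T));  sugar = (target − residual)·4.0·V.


residual = 14.695·(0.01821 + 0.09011·e^(−0.04·18.7)) = 0.8943
sugar = (2.2 − 0.8943)·4.0·24.1

125.8656 g


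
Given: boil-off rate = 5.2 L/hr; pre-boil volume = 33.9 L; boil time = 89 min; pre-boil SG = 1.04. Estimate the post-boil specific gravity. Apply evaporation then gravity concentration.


V_post = V_pre − rate·(t/60);  SG_post = 1 + (SG_pre−1)·V_pre/V_post
V_post = 33.9 − 5.2·(89/60) = 26.1867
SG_post = 1 + (1.04 − 1)·33.9/26.1867

1.0518


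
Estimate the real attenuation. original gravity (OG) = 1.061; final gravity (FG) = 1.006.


AA = (OG−FG)/(OG−1)·100;  RA = AA·0.8192
AA = (1.061 − 1.006)/(1.061 − 1)·100 = 90.1639
RA = 90.1639·0.8192

73.8623 %


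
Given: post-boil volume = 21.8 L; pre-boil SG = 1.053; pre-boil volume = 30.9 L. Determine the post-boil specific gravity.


SG_post = 1 + (SG_pre − 1)·V_pre/V_post
pts_pre = (1.053 − 1)·1000 = 53.0000
pts_post = 53.0000·30.9/21.8 = 75.1239
SG_post = 1 + 75.1239/1000

1.0751


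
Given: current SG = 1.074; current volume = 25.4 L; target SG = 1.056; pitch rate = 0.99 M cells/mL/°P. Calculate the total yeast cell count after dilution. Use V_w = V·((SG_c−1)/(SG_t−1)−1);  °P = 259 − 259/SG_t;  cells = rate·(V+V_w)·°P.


V_w = 25.4·((1.074−1)/(1.056−1)−1) = 8.1643
V_final = 25.4 + 8.1643 = 33.5643
°P = 259 − 259/1.056 = 13.7348
cells = 0.99·33.5643·13.7348

456.3904 billion cells


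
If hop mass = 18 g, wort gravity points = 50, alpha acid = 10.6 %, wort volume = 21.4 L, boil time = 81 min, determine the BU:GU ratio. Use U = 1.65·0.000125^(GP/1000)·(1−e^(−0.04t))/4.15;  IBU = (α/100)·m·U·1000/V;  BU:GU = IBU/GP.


U = 1.65·0.000125^(50/1000)·(1−e^(−0.04·81))/4.15 = 0.2437
IBU = (10.6/100)·18·0.2437·1000/21.4 = 21.7318
BU:GU = 21.7318/50

0.4346


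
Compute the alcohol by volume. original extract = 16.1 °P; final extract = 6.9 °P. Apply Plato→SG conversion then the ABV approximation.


SG = 259/(259 − P);  ABV = (OG − FG)·131.25
OG = 259/(259 − 16.1) = 1.0663
FG = 259/(259 − 6.9) = 1.0274
ABV = (1.0663 − 1.0274)·131.25

5.1072 % ABV


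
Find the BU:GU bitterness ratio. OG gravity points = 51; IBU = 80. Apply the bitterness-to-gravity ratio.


BU:GU = IBU / OG_points
BU:GU = 80 / 51

1.5686


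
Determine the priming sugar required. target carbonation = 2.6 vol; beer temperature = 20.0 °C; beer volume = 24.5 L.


residual = 14.695·(0.01821 + 0.09011·e^(−0.04·T));  sugar = (target − residual)·4.0·V
residual = 14.695·(0.01821 + 0.09011·e^(−0.04·20.0)) = 0.8626
sugar = (2.6 − 0.8626)·4.0·24.5

170.2669 g


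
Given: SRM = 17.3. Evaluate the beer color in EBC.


EBC = SRM · 1.97
EBC = 17.3 · 1.97

34.0810 EBC


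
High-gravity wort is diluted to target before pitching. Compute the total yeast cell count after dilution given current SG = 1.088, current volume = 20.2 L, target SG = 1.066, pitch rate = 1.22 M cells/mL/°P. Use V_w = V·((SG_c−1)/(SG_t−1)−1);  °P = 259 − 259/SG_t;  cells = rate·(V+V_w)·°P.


V_w = 20.2·((1.088−1)/(1.066−1)−1) = 6.7333
V_final = 20.2 + 6.7333 = 26.9333
°P = 259 − 259/1.066 = 16.0356
cells = 1.22·26.9333·16.0356

526.9100 billion cells


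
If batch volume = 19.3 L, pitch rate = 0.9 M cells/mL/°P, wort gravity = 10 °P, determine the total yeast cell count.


cells (billions) = rate · V_L · °P
cells = 0.9 · 19.3 · 10

173.7000 billion cells


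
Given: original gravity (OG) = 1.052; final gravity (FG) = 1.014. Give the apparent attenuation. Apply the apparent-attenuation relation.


AA = (OG − FG)/(OG − 1) · 100
AA = (1.052 − 1.014)/(1.052 − 1) · 100

73.0769 %


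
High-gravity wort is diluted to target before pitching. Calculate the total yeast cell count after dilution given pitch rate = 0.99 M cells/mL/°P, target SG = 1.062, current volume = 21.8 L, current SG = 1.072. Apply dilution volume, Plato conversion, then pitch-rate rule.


V_w = V·((SG_c−1)/(SG_t−1)−1);  °P = 259 − 259/SG_t;  cells = rate·(V+V_w)·°P
V_w = 21.8·((1.072−1)/(1.062−1)−1) = 3.5161
V_final = 21.8 + 3.5161 = 25.3161
°P = 259 − 259/1.062 = 15.1205
cells = 0.99·25.3161·15.1205

378.9653 billion cells


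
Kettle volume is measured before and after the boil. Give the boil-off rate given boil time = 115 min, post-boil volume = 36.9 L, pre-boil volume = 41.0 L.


rate = (V_pre − V_post) / (t_min/60)
rate = (41.0 − 36.9) / (115/60)

2.1391 L/hr


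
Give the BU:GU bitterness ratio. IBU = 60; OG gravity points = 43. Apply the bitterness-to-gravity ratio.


BU:GU = IBU / OG_points
BU:GU = 60 / 43

1.3953


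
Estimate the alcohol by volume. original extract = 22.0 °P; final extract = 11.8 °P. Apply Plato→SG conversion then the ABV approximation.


SG = 259/(259 − P);  ABV = (OG − FG)·131.25
OG = 259/(259 − 22.0) = 1.0928
FG = 259/(259 − 11.8) = 1.0477
ABV = (1.0928 − 1.0477)·131.25

5.9184 % ABV


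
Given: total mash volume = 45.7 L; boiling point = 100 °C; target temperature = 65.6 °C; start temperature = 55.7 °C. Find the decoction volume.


V_dec = V_total·(T_target − T_start)/(T_boil − T_start)
V_dec = 45.7·(65.6 − 55.7)/(100 − 55.7)

10.2129 L


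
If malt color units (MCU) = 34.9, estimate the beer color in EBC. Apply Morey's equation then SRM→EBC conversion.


SRM = 1.4922·MCU^0.6859;  EBC = SRM·1.97
SRM = 1.4922·34.9^0.6859 = 17.0628
EBC = 17.0628·1.97

33.6138 EBC


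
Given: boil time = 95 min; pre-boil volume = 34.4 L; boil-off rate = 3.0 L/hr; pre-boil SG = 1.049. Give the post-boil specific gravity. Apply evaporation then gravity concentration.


V_post = V_pre − rate·(t/60);  SG_post = 1 + (SG_pre−1)·V_pre/V_post
V_post = 34.4 − 3.0·(95/60) = 29.6500
SG_post = 1 + (1.049 − 1)·34.4/29.6500

1.0568


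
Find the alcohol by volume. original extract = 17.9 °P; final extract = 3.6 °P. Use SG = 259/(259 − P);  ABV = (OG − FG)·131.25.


OG = 259/(259 − 17.9) = 1.0742
FG = 259/(259 − 3.6) = 1.0141
ABV = (1.0742 − 1.0141)·131.25

7.8944 % ABV


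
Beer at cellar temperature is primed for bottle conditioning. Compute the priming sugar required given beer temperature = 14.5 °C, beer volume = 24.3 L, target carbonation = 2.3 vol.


residual = 14.695·(0.01821 + 0.09011·e^(−0.04·T));  sugar = (target − residual)·4.0·V
residual = 14.695·(0.01821 + 0.09011·e^(−0.04·14.5)) = 1.0090
sugar = (2.3 − 1.0090)·4.0·24.3

125.4857 g


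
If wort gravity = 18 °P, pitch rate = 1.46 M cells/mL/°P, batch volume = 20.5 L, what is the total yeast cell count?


cells (billions) = rate · V_L · °P
cells = 1.46 · 20.5 · 18

538.7400 billion cells


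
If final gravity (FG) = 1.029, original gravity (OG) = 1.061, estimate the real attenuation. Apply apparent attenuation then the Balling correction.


AA = (OG−FG)/(OG−1)·100;  RA = AA·0.8192
AA = (1.061 − 1.029)/(1.061 − 1)·100 = 52.4590
RA = 52.4590·0.8192

42.9744 %


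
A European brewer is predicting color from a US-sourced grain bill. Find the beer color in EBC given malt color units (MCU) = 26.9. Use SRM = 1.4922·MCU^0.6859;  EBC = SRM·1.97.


SRM = 1.4922·26.9^0.6859 = 14.2723
EBC = 14.2723·1.97

28.1164 EBC


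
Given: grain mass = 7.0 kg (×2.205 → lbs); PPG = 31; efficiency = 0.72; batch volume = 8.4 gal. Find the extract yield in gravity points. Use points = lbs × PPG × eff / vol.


lbs = 7.0 × 2.205 = 15.4350
points = 15.4350 × 31 × 0.72 / 8.4

41.0130 points


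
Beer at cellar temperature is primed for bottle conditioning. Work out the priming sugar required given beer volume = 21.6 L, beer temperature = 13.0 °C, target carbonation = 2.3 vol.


residual = 14.695·(0.01821 + 0.09011·e^(−0.04·T));  sugar = (target − residual)·4.0·V
residual = 14.695·(0.01821 + 0.09011·e^(−0.04·13.0)) = 1.0548
sugar = (2.3 − 1.0548)·4.0·21.6

107.5818 g


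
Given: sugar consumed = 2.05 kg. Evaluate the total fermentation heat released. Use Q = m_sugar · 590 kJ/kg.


Q = 2.05 · 590

1209.5000 kJ


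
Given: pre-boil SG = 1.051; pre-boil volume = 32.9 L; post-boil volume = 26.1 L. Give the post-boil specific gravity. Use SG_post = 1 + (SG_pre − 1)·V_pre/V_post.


pts_pre = (1.051 − 1)·1000 = 51.0000
pts_post = 51.0000·32.9/26.1 = 64.2874
SG_post = 1 + 64.2874/1000

1.0643


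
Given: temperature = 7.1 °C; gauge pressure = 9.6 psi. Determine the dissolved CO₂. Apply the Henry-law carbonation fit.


vols = (P + 14.695)·(0.01821 + 0.09011·e^(−0.04·T))
vols = (9.6 + 14.695)·(0.01821 + 0.09011·e^(−0.04·7.1))

2.0904 volumes


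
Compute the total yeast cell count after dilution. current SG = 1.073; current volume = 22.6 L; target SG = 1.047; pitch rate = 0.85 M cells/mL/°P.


V_w = V·((SG_c−1)/(SG_t−1)−1);  °P = 259 − 259/SG_t;  cells = rate·(V+V_w)·°P
V_w = 22.6·((1.073−1)/(1.047−1)−1) = 12.5021
V_final = 22.6 + 12.5021 = 35.1021
°P = 259 − 259/1.047 = 11.6266
cells = 0.85·35.1021·11.6266

346.8992 billion cells


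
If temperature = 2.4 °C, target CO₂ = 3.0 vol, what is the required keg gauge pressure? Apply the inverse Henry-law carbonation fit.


psi = vols/(0.01821 + 0.09011·e^(−0.04·T)) − 14.695
psi = 3.0/(0.01821 + 0.09011·e^(−0.04·2.4)) − 14.695

15.2835 psi


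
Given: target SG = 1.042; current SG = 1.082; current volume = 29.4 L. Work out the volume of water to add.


V_water = V·((SG_curr − 1)/(SG_target − 1) − 1)
V_water = 29.4·((1.082 − 1)/(1.042 − 1) − 1)

28.0000 L


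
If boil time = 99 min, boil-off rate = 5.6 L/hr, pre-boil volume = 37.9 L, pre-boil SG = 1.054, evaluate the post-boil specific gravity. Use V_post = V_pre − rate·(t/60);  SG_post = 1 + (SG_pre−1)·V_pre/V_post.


V_post = 37.9 − 5.6·(99/60) = 28.6600
SG_post = 1 + (1.054 − 1)·37.9/28.6600

1.0714


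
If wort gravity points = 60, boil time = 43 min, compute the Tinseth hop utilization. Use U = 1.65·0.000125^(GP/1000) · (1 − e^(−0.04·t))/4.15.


bigness = 1.65·0.000125^(60/1000) = 0.9623
boil_factor = (1 − e^(−0.04·43))/4.15 = 0.1978
U = 0.9623 · 0.1978

0.1904


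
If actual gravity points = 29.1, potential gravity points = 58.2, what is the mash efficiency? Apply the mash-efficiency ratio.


efficiency = actual / potential × 100
efficiency = 29.1 / 58.2 × 100

50.0000 %


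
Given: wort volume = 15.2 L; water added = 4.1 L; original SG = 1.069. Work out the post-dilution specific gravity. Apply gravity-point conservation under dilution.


SG_new = 1 + (SG_old − 1)·V_old/(V_old + V_water)
pts = (1.069 − 1)·1000·15.2/(15.2 + 4.1) = 54.3420
SG_new = 1 + 54.3420/1000

1.0543


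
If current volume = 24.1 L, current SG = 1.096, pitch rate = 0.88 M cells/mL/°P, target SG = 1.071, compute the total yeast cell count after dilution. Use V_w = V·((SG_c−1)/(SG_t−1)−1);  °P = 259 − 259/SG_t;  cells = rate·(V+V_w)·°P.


V_w = 24.1·((1.096−1)/(1.071−1)−1) = 8.4859
V_final = 24.1 + 8.4859 = 32.5859
°P = 259 − 259/1.071 = 17.1699
cells = 0.88·32.5859·17.1699

492.3583 billion cells


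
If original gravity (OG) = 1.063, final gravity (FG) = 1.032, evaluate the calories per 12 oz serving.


ABW = (OG−FG)·131.25·0.79/FG;  °P = 259 − 259/SG (for OG→OE and FG→AE);  RE = 0.1808·OE + 0.8192·AE;  Cal = (6.9·ABW + 4·(RE−0.1))·FG·3.55
ABW = (1.063 − 1.032)·131.25·0.79/1.032 = 3.1146
OE = 259 − 259/1.063 = 15.3500 °P
AE = 259 − 259/1.032 = 8.0310 °P
RE = 0.1808·15.3500 + 0.8192·8.0310 = 9.3543 °P
Cal = (6.9·3.1146 + 4·(9.3543−0.1))·1.032·3.55

214.3504 kcal


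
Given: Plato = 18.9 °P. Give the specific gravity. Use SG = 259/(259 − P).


SG = 259/(259 − 18.9)

1.0787


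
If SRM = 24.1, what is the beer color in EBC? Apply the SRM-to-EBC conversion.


EBC = SRM · 1.97
EBC = 24.1 · 1.97

47.4770 EBC


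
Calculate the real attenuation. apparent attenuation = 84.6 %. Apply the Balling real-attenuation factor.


RA = AA · 0.8192
RA = 84.6 · 0.8192

69.3043 %


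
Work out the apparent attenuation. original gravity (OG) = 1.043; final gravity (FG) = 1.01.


AA = (OG − FG)/(OG − 1) · 100
AA = (1.043 − 1.01)/(1.043 − 1) · 100

76.7442 %


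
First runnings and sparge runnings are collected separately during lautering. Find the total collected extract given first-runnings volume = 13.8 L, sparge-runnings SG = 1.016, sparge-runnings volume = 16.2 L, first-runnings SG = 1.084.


total = Σ (SG_i − 1)·1000·V_i
first = (1.084 − 1)·1000·13.8 = 1159.2000
sparge = (1.016 − 1)·1000·16.2 = 259.2000
total = 1159.2000 + 259.2000

1418.4000 gravity·L


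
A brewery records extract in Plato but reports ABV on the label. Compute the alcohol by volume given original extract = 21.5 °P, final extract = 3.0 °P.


SG = 259/(259 − P);  ABV = (OG − FG)·131.25
OG = 259/(259 − 21.5) = 1.0905
FG = 259/(259 − 3.0) = 1.0117
ABV = (1.0905 − 1.0117)·131.25

10.3435 % ABV


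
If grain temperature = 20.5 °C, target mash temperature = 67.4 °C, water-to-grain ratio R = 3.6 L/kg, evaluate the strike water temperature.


T_strike = (0.41/R)·(T_mash − T_grain) + T_mash
T_strike = (0.41/3.6)·(67.4 − 20.5) + 67.4

72.7414 °C


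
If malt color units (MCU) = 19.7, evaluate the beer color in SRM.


SRM = 1.4922 · MCU^0.6859
SRM = 1.4922 · 19.7^0.6859

11.5266 SRM


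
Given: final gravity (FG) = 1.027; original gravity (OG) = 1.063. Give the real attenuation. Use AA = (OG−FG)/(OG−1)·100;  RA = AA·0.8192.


AA = (1.063 − 1.027)/(1.063 − 1)·100 = 57.1429
RA = 57.1429·0.8192

46.8114 %


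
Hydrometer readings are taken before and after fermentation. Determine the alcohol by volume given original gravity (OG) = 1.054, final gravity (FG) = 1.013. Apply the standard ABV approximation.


ABV = (OG − FG) · 131.25
ABV = (1.054 − 1.013) · 131.25

5.3813 % ABV


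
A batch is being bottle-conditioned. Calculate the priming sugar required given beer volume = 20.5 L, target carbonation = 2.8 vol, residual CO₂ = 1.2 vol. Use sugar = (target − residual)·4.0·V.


sugar = (2.8 − 1.2)·4.0·20.5

131.2000 g


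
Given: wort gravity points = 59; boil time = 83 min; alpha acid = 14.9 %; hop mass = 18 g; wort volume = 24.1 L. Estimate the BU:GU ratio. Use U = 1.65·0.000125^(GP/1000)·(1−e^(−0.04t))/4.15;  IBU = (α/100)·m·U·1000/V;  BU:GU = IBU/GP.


U = 1.65·0.000125^(59/1000)·(1−e^(−0.04·83))/4.15 = 0.2255
IBU = (14.9/100)·18·0.2255·1000/24.1 = 25.0959
BU:GU = 25.0959/59

0.4254


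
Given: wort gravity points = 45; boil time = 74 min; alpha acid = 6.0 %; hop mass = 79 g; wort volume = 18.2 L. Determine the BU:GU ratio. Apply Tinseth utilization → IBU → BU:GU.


U = 1.65·0.000125^(GP/1000)·(1−e^(−0.04t))/4.15;  IBU = (α/100)·m·U·1000/V;  BU:GU = IBU/GP
U = 1.65·0.000125^(45/1000)·(1−e^(−0.04·74))/4.15 = 0.2516
IBU = (6.0/100)·79·0.2516·1000/18.2 = 65.5232
BU:GU = 65.5232/45

1.4561


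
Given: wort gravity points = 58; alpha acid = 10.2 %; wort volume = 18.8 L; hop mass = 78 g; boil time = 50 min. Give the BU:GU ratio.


U = 1.65·0.000125^(GP/1000)·(1−e^(−0.04t))/4.15;  IBU = (α/100)·m·U·1000/V;  BU:GU = IBU/GP
U = 1.65·0.000125^(58/1000)·(1−e^(−0.04·50))/4.15 = 0.2041
IBU = (10.2/100)·78·0.2041·1000/18.8 = 86.3856
BU:GU = 86.3856/58

1.4894


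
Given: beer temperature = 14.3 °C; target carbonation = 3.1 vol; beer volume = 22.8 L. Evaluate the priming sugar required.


residual = 14.695·(0.01821 + 0.09011·e^(−0.04·T));  sugar = (target − residual)·4.0·V
residual = 14.695·(0.01821 + 0.09011·e^(−0.04·14.3)) = 1.0149
sugar = (3.1 − 1.0149)·4.0·22.8

190.1566 g


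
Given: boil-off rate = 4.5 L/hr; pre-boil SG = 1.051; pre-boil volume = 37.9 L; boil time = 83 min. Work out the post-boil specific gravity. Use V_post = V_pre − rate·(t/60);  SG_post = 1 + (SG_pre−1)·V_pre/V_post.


V_post = 37.9 − 4.5·(83/60) = 31.6750
SG_post = 1 + (1.051 − 1)·37.9/31.6750

1.0610


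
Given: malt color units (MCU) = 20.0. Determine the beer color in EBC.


SRM = 1.4922·MCU^0.6859;  EBC = SRM·1.97
SRM = 1.4922·20.0^0.6859 = 11.6467
EBC = 11.6467·1.97

22.9440 EBC


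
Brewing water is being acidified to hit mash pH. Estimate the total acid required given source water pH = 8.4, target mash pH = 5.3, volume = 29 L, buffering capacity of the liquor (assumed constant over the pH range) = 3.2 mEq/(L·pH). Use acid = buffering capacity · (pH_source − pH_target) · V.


acid = 3.2 · (8.4 − 5.3) · 29

287.6800 mEq


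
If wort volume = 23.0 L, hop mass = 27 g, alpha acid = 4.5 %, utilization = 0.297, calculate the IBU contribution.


IBU = (α/100)·mass·U·1000 / V
IBU = (4.5/100)·27·0.297·1000 / 23.0

15.6893 IBU


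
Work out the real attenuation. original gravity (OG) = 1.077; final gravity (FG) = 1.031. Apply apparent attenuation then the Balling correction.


AA = (OG−FG)/(OG−1)·100;  RA = AA·0.8192
AA = (1.077 − 1.031)/(1.077 − 1)·100 = 59.7403
RA = 59.7403·0.8192

48.9392 %


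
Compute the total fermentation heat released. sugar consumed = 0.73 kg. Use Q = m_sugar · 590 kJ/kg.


Q = 0.73 · 590

430.7000 kJ


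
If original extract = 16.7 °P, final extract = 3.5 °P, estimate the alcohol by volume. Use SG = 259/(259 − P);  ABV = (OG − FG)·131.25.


OG = 259/(259 − 16.7) = 1.0689
FG = 259/(259 − 3.5) = 1.0137
ABV = (1.0689 − 1.0137)·131.25

7.2482 % ABV


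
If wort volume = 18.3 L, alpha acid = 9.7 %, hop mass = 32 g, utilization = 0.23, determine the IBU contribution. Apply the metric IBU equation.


IBU = (α/100)·mass·U·1000 / V
IBU = (9.7/100)·32·0.23·1000 / 18.3

39.0120 IBU


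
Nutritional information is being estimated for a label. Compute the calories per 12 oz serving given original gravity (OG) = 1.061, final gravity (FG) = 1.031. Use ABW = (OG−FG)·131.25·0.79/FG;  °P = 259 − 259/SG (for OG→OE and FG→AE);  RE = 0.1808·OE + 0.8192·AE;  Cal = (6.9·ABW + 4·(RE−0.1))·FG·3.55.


ABW = (1.061 − 1.031)·131.25·0.79/1.031 = 3.0171
OE = 259 − 259/1.061 = 14.8907 °P
AE = 259 − 259/1.031 = 7.7876 °P
RE = 0.1808·14.8907 + 0.8192·7.7876 = 9.0718 °P
Cal = (6.9·3.0171 + 4·(9.0718−0.1))·1.031·3.55

207.5440 kcal


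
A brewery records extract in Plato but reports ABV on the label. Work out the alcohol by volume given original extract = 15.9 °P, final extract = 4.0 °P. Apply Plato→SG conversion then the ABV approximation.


SG = 259/(259 − P);  ABV = (OG − FG)·131.25
OG = 259/(259 − 15.9) = 1.0654
FG = 259/(259 − 4.0) = 1.0157
ABV = (1.0654 − 1.0157)·131.25

6.5256 % ABV


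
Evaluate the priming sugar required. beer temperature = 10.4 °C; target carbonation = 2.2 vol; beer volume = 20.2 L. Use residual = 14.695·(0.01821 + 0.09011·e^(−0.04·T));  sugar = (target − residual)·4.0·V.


residual = 14.695·(0.01821 + 0.09011·e^(−0.04·10.4)) = 1.1411
sugar = (2.2 − 1.1411)·4.0·20.2

85.5573 g


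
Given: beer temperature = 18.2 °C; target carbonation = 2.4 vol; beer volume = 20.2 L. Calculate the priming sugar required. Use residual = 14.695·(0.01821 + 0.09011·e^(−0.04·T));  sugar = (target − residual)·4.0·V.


residual = 14.695·(0.01821 + 0.09011·e^(−0.04·18.2)) = 0.9070
sugar = (2.4 − 0.9070)·4.0·20.2

120.6343 g


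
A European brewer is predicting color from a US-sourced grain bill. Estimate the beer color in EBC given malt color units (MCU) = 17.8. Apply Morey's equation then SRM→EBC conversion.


SRM = 1.4922·MCU^0.6859;  EBC = SRM·1.97
SRM = 1.4922·17.8^0.6859 = 10.7520
EBC = 10.7520·1.97

21.1815 EBC


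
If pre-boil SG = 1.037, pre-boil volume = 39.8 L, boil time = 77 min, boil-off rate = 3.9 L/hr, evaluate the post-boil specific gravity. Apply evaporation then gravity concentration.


V_post = V_pre − rate·(t/60);  SG_post = 1 + (SG_pre−1)·V_pre/V_post
V_post = 39.8 − 3.9·(77/60) = 34.7950
SG_post = 1 + (1.037 − 1)·39.8/34.7950

1.0423


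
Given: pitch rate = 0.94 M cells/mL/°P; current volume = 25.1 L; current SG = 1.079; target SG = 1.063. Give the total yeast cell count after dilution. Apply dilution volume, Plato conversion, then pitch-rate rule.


V_w = V·((SG_c−1)/(SG_t−1)−1);  °P = 259 − 259/SG_t;  cells = rate·(V+V_w)·°P
V_w = 25.1·((1.079−1)/(1.063−1)−1) = 6.3746
V_final = 25.1 + 6.3746 = 31.4746
°P = 259 − 259/1.063 = 15.3500
cells = 0.94·31.4746·15.3500

454.1457 billion cells


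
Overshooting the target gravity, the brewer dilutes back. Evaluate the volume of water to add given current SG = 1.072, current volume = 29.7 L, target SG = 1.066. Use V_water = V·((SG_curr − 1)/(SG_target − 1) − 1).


V_water = 29.7·((1.072 − 1)/(1.066 − 1) − 1)

2.7000 L


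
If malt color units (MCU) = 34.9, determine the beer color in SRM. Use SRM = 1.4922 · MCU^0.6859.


SRM = 1.4922 · 34.9^0.6859

17.0628 SRM


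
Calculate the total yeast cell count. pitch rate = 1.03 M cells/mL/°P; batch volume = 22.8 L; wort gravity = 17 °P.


cells (billions) = rate · V_L · °P
cells = 1.03 · 22.8 · 17

399.2280 billion cells


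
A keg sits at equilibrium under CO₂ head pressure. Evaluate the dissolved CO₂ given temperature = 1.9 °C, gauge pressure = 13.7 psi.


vols = (P + 14.695)·(0.01821 + 0.09011·e^(−0.04·T))
vols = (13.7 + 14.695)·(0.01821 + 0.09011·e^(−0.04·1.9))

2.8885 volumes


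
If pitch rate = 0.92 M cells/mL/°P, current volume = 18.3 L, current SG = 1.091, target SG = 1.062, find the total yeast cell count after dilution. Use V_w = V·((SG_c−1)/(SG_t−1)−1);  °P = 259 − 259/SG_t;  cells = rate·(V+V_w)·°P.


V_w = 18.3·((1.091−1)/(1.062−1)−1) = 8.5597
V_final = 18.3 + 8.5597 = 26.8597
°P = 259 − 259/1.062 = 15.1205
cells = 0.92·26.8597·15.1205

373.6419 billion cells


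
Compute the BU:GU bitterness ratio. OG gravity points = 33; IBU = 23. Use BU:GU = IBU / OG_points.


BU:GU = 23 / 33

0.6970


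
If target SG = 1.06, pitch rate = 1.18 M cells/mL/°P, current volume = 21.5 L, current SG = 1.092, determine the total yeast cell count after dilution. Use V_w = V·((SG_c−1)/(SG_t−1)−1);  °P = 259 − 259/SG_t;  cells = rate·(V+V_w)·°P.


V_w = 21.5·((1.092−1)/(1.06−1)−1) = 11.4667
V_final = 21.5 + 11.4667 = 32.9667
°P = 259 − 259/1.06 = 14.6604
cells = 1.18·32.9667·14.6604

570.2985 billion cells


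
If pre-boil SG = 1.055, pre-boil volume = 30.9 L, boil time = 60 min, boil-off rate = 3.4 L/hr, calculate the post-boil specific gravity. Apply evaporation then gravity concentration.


V_post = V_pre − rate·(t/60);  SG_post = 1 + (SG_pre−1)·V_pre/V_post
V_post = 30.9 − 3.4·(60/60) = 27.5000
SG_post = 1 + (1.055 − 1)·30.9/27.5000

1.0618


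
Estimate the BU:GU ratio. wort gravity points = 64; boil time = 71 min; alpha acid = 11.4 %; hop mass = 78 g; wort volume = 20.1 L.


U = 1.65·0.000125^(GP/1000)·(1−e^(−0.04t))/4.15;  IBU = (α/100)·m·U·1000/V;  BU:GU = IBU/GP
U = 1.65·0.000125^(64/1000)·(1−e^(−0.04·71))/4.15 = 0.2106
IBU = (11.4/100)·78·0.2106·1000/20.1 = 93.1743
BU:GU = 93.1743/64

1.4558


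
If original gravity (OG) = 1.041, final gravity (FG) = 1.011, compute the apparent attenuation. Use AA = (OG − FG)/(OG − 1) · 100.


AA = (1.041 − 1.011)/(1.041 − 1) · 100

73.1707 %


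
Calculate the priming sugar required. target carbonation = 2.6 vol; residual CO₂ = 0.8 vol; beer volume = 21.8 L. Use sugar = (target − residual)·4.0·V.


sugar = (2.6 − 0.8)·4.0·21.8

156.9600 g


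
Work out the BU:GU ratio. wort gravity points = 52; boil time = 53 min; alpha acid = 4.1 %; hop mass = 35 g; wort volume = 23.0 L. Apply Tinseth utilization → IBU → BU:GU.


U = 1.65·0.000125^(GP/1000)·(1−e^(−0.04t))/4.15;  IBU = (α/100)·m·U·1000/V;  BU:GU = IBU/GP
U = 1.65·0.000125^(52/1000)·(1−e^(−0.04·53))/4.15 = 0.2193
IBU = (4.1/100)·35·0.2193·1000/23.0 = 13.6794
BU:GU = 13.6794/52

0.2631


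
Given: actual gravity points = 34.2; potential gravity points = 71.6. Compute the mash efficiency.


efficiency = actual / potential × 100
efficiency = 34.2 / 71.6 × 100

47.7654 %


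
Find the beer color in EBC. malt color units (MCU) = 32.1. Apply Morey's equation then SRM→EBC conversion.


SRM = 1.4922·MCU^0.6859;  EBC = SRM·1.97
SRM = 1.4922·32.1^0.6859 = 16.1116
EBC = 16.1116·1.97

31.7399 EBC


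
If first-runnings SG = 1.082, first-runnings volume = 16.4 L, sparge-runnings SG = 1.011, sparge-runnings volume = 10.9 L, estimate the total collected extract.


total = Σ (SG_i − 1)·1000·V_i
first = (1.082 − 1)·1000·16.4 = 1344.8000
sparge = (1.011 − 1)·1000·10.9 = 119.9000
total = 1344.8000 + 119.9000

1464.7000 gravity·L


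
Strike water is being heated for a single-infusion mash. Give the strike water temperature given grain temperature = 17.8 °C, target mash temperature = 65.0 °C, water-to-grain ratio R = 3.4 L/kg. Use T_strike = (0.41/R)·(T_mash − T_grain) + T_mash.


T_strike = (0.41/3.4)·(65.0 − 17.8) + 65.0

70.6918 °C


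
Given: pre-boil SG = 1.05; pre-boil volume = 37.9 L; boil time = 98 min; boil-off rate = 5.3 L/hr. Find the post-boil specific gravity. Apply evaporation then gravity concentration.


V_post = V_pre − rate·(t/60);  SG_post = 1 + (SG_pre−1)·V_pre/V_post
V_post = 37.9 − 5.3·(98/60) = 29.2433
SG_post = 1 + (1.05 − 1)·37.9/29.2433

1.0648


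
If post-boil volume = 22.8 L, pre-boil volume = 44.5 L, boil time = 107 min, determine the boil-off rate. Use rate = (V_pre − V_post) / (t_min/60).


rate = (44.5 − 22.8) / (107/60)

12.1682 L/hr


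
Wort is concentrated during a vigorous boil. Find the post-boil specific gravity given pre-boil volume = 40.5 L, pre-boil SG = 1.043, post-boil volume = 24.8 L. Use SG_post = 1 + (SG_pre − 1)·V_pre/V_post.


pts_pre = (1.043 − 1)·1000 = 43.0000
pts_post = 43.0000·40.5/24.8 = 70.2218
SG_post = 1 + 70.2218/1000

1.0702


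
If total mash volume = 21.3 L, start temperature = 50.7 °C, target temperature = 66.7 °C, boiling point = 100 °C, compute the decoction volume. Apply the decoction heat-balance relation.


V_dec = V_total·(T_target − T_start)/(T_boil − T_start)
V_dec = 21.3·(66.7 − 50.7)/(100 − 50.7)

6.9128 L


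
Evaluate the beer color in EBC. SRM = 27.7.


EBC = SRM · 1.97
EBC = 27.7 · 1.97

54.5690 EBC


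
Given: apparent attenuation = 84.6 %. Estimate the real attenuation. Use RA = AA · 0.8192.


RA = 84.6 · 0.8192

69.3043 %


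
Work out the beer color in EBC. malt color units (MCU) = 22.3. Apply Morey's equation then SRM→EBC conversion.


SRM = 1.4922·MCU^0.6859;  EBC = SRM·1.97
SRM = 1.4922·22.3^0.6859 = 12.5496
EBC = 12.5496·1.97

24.7227 EBC


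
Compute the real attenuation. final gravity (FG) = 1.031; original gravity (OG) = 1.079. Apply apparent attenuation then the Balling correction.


AA = (OG−FG)/(OG−1)·100;  RA = AA·0.8192
AA = (1.079 − 1.031)/(1.079 − 1)·100 = 60.7595
RA = 60.7595·0.8192

49.7742 %


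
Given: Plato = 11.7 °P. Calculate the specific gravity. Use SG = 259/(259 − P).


SG = 259/(259 − 11.7)

1.0473


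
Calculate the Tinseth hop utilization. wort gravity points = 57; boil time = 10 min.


U = 1.65·0.000125^(GP/1000) · (1 − e^(−0.04·t))/4.15
bigness = 1.65·0.000125^(57/1000) = 0.9886
boil_factor = (1 − e^(−0.04·10))/4.15 = 0.0794
U = 0.9886 · 0.0794

0.0785


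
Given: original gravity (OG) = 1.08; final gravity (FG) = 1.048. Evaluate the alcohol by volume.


ABV = (OG − FG) · 131.25
ABV = (1.08 − 1.048) · 131.25

4.2000 % ABV


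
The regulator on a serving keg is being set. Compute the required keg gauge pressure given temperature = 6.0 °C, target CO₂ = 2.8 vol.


psi = vols/(0.01821 + 0.09011·e^(−0.04·T)) − 14.695
psi = 2.8/(0.01821 + 0.09011·e^(−0.04·6.0)) − 14.695

16.7328 psi


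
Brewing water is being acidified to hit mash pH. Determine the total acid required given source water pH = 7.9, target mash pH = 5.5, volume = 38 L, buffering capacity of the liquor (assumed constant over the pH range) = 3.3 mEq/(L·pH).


acid = buffering capacity · (pH_source − pH_target) · V
acid = 3.3 · (7.9 − 5.5) · 38

300.9600 mEq


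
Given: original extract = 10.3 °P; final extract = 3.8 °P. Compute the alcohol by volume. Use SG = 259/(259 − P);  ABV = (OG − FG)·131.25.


OG = 259/(259 − 10.3) = 1.0414
FG = 259/(259 − 3.8) = 1.0149
ABV = (1.0414 − 1.0149)·131.25

3.4814 % ABV


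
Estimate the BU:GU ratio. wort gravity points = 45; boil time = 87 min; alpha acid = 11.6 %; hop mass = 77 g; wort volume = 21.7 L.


U = 1.65·0.000125^(GP/1000)·(1−e^(−0.04t))/4.15;  IBU = (α/100)·m·U·1000/V;  BU:GU = IBU/GP
U = 1.65·0.000125^(45/1000)·(1−e^(−0.04·87))/4.15 = 0.2572
IBU = (11.6/100)·77·0.2572·1000/21.7 = 105.8512
BU:GU = 105.8512/45

2.3522


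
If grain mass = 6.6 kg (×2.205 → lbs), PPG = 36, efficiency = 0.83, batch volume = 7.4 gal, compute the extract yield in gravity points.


points = lbs × PPG × eff / vol
lbs = 6.6 × 2.205 = 14.5530
points = 14.5530 × 36 × 0.83 / 7.4

58.7627 points


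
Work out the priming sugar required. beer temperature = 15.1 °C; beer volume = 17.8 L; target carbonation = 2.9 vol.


residual = 14.695·(0.01821 + 0.09011·e^(−0.04·T));  sugar = (target − residual)·4.0·V
residual = 14.695·(0.01821 + 0.09011·e^(−0.04·15.1)) = 0.9914
sugar = (2.9 − 0.9914)·4.0·17.8

135.8914 g


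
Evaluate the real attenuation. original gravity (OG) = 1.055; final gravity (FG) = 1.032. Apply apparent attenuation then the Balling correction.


AA = (OG−FG)/(OG−1)·100;  RA = AA·0.8192
AA = (1.055 − 1.032)/(1.055 − 1)·100 = 41.8182
RA = 41.8182·0.8192

34.2575 %


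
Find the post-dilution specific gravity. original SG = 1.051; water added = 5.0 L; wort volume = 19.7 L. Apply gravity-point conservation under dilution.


SG_new = 1 + (SG_old − 1)·V_old/(V_old + V_water)
pts = (1.051 − 1)·1000·19.7/(19.7 + 5.0) = 40.6761
SG_new = 1 + 40.6761/1000

1.0407


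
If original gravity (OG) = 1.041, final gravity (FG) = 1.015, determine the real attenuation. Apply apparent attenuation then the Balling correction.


AA = (OG−FG)/(OG−1)·100;  RA = AA·0.8192
AA = (1.041 − 1.015)/(1.041 − 1)·100 = 63.4146
RA = 63.4146·0.8192

51.9493 %


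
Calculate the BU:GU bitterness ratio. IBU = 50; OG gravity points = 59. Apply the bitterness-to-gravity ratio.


BU:GU = IBU / OG_points
BU:GU = 50 / 59

0.8475


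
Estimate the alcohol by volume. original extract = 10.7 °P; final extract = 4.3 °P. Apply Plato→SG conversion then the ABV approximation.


SG = 259/(259 − P);  ABV = (OG − FG)·131.25
OG = 259/(259 − 10.7) = 1.0431
FG = 259/(259 − 4.3) = 1.0169
ABV = (1.0431 − 1.0169)·131.25

3.4401 % ABV


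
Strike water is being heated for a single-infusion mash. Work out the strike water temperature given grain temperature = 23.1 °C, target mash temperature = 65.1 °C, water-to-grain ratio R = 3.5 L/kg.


T_strike = (0.41/R)·(T_mash − T_grain) + T_mash
T_strike = (0.41/3.5)·(65.1 − 23.1) + 65.1

70.0200 °C


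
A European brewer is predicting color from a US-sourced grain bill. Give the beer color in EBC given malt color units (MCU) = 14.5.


SRM = 1.4922·MCU^0.6859;  EBC = SRM·1.97
SRM = 1.4922·14.5^0.6859 = 9.3413
EBC = 9.3413·1.97

18.4024 EBC


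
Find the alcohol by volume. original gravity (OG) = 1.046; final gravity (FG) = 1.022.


ABV = (OG − FG) · 131.25
ABV = (1.046 − 1.022) · 131.25

3.1500 % ABV


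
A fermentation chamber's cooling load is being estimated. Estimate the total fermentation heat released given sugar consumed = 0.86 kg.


Q = m_sugar · 590 kJ/kg
Q = 0.86 · 590

507.4000 kJ


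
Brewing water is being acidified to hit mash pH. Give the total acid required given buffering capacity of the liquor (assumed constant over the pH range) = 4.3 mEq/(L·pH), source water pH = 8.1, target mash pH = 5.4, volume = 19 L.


acid = buffering capacity · (pH_source − pH_target) · V
acid = 4.3 · (8.1 − 5.4) · 19

220.5900 mEq


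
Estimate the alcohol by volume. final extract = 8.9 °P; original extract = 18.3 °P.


SG = 259/(259 − P);  ABV = (OG − FG)·131.25
OG = 259/(259 − 18.3) = 1.0760
FG = 259/(259 − 8.9) = 1.0356
ABV = (1.0760 − 1.0356)·131.25

5.3081 % ABV


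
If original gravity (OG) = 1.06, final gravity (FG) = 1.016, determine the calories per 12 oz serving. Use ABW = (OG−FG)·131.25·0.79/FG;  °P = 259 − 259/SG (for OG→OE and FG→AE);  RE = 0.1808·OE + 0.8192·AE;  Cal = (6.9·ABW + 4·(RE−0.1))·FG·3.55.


ABW = (1.06 − 1.016)·131.25·0.79/1.016 = 4.4904
OE = 259 − 259/1.06 = 14.6604 °P
AE = 259 − 259/1.016 = 4.0787 °P
RE = 0.1808·14.6604 + 0.8192·4.0787 = 5.9919 °P
Cal = (6.9·4.4904 + 4·(5.9919−0.1))·1.016·3.55

196.7559 kcal


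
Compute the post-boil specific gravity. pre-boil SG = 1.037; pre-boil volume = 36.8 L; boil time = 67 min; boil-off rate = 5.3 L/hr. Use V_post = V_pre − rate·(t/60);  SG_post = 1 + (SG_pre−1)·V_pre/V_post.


V_post = 36.8 − 5.3·(67/60) = 30.8817
SG_post = 1 + (1.037 − 1)·36.8/30.8817

1.0441


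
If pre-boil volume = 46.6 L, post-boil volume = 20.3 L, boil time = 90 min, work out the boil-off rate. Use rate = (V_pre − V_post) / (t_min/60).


rate = (46.6 − 20.3) / (90/60)

17.5333 L/hr


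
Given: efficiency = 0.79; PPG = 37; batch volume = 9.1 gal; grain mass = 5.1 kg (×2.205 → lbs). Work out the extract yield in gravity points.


points = lbs × PPG × eff / vol
lbs = 5.1 × 2.205 = 11.2455
points = 11.2455 × 37 × 0.79 / 9.1

36.1215 points


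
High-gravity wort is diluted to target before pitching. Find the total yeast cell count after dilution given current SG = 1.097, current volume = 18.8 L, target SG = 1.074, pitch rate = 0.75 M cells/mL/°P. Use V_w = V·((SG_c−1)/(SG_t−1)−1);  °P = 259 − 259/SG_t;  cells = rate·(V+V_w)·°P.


V_w = 18.8·((1.097−1)/(1.074−1)−1) = 5.8432
V_final = 18.8 + 5.8432 = 24.6432
°P = 259 − 259/1.074 = 17.8454
cells = 0.75·24.6432·17.8454

329.8271 billion cells


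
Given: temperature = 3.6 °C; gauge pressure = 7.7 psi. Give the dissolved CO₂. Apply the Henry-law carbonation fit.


vols = (P + 14.695)·(0.01821 + 0.09011·e^(−0.04·T))
vols = (7.7 + 14.695)·(0.01821 + 0.09011·e^(−0.04·3.6))

2.1552 volumes


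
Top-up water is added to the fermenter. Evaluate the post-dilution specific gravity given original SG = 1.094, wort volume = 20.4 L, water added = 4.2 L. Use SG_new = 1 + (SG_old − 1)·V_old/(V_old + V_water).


pts = (1.094 − 1)·1000·20.4/(20.4 + 4.2) = 77.9512
SG_new = 1 + 77.9512/1000

1.0780


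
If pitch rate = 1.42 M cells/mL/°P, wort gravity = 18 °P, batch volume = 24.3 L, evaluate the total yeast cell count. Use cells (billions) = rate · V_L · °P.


cells = 1.42 · 24.3 · 18

621.1080 billion cells


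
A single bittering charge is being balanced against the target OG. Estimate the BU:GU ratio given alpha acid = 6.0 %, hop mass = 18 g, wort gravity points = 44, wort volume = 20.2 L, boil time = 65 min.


U = 1.65·0.000125^(GP/1000)·(1−e^(−0.04t))/4.15;  IBU = (α/100)·m·U·1000/V;  BU:GU = IBU/GP
U = 1.65·0.000125^(44/1000)·(1−e^(−0.04·65))/4.15 = 0.2478
IBU = (6.0/100)·18·0.2478·1000/20.2 = 13.2512
BU:GU = 13.2512/44

0.3012


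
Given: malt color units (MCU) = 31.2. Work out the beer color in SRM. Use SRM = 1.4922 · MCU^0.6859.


SRM = 1.4922 · 31.2^0.6859

15.8004 SRM


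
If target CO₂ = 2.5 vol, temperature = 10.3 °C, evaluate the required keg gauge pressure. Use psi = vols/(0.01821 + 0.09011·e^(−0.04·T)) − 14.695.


psi = 2.5/(0.01821 + 0.09011·e^(−0.04·10.3)) − 14.695

17.4007 psi


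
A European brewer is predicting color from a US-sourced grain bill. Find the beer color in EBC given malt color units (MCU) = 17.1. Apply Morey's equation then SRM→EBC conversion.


SRM = 1.4922·MCU^0.6859;  EBC = SRM·1.97
SRM = 1.4922·17.1^0.6859 = 10.4602
EBC = 10.4602·1.97

20.6066 EBC


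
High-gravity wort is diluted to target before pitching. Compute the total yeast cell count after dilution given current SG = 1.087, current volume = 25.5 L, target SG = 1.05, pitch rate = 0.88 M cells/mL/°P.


V_w = V·((SG_c−1)/(SG_t−1)−1);  °P = 259 − 259/SG_t;  cells = rate·(V+V_w)·°P
V_w = 25.5·((1.087−1)/(1.05−1)−1) = 18.8700
V_final = 25.5 + 18.8700 = 44.3700
°P = 259 − 259/1.05 = 12.3333
cells = 0.88·44.3700·12.3333

481.5624 billion cells


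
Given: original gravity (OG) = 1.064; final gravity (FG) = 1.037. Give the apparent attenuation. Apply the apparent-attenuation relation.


AA = (OG − FG)/(OG − 1) · 100
AA = (1.064 − 1.037)/(1.064 − 1) · 100

42.1875 %


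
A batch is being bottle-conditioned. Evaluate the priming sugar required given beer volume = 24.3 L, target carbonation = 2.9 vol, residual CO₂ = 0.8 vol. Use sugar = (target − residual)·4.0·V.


sugar = (2.9 − 0.8)·4.0·24.3

204.1200 g
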